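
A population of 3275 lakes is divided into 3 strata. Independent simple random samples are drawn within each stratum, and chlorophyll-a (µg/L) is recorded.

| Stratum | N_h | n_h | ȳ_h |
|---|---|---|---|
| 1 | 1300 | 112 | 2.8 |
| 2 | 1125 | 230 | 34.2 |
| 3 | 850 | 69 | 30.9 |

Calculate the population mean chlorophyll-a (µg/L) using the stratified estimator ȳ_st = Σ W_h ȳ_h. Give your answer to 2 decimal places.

ȳ_st ≈ 20.88

N = Σ N_h = 3275. Stratum weights W_h = N_h/N.
ȳ_st = (1300·2.8 + 1125·34.2 + 850·30.9) / 3275 = 20.8794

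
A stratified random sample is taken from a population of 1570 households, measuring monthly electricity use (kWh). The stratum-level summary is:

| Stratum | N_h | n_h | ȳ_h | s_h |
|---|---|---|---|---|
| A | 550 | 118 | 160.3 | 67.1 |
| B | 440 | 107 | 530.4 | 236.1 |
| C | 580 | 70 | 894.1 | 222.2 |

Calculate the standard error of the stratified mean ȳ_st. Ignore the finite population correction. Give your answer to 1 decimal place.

V̂(ȳ_st) = Σ W_h² s_h²/n_h, with W_h = N_h/N and N = 1570:
  stratum A: (550/1570)²·67.1²/118 = 4.68262
  stratum B: (440/1570)²·236.1²/107 = 40.918
  stratum C: (580/1570)²·222.2²/70 = 96.2602
V̂(ȳ_st) = 141.861
SE(ȳ_st) = √141.861 = 11.9105

SE(ȳ_st) ≈ 11.9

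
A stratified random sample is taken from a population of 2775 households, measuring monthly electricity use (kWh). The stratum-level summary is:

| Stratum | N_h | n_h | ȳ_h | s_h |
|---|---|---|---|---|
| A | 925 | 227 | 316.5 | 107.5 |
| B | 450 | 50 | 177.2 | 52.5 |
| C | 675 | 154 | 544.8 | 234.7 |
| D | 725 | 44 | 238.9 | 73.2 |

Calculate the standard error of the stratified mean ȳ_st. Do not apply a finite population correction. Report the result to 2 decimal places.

V̂(ȳ_st) = Σ W_h² s_h²/n_h, with W_h = N_h/N and N = 2775:
  stratum A: (925/2775)²·107.5²/227 = 5.65651
  stratum B: (450/2775)²·52.5²/50 = 1.4496
  stratum C: (675/2775)²·234.7²/154 = 21.1635
  stratum D: (725/2775)²·73.2²/44 = 8.31227
V̂(ȳ_st) = 36.5819
SE(ȳ_st) = √36.5819 = 6.04829

SE(ȳ_st) ≈ 6.05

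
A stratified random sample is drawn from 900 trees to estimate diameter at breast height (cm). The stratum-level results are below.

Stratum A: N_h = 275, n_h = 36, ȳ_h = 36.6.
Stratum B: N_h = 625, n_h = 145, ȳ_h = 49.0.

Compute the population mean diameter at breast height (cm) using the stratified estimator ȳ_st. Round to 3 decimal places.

ȳ_st ≈ 45.211

N = Σ N_h = 900. Stratum weights W_h = N_h/N.
ȳ_st = (275·36.6 + 625·49.0) / 900 = 45.21111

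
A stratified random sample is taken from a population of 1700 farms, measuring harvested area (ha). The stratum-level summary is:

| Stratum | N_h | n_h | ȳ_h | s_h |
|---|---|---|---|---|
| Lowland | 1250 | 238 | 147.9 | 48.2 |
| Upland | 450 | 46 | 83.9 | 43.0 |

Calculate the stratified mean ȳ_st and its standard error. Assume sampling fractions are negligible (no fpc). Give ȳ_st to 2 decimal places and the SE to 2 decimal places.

ȳ_st = Σ W_h ȳ_h = (1250·147.9 + 450·83.9)/1700 = 130.95882
V̂(ȳ_st) = Σ W_h² s_h²/n_h, with W_h = N_h/N and N = 1700:
  stratum Lowland: (1250/1700)²·48.2²/238 = 5.27763
  stratum Upland: (450/1700)²·43.0²/46 = 2.81648
V̂(ȳ_st) = 8.09411
SE(ȳ_st) = √8.09411 = 2.84502

ȳ_st ≈ 130.96, SE ≈ 2.85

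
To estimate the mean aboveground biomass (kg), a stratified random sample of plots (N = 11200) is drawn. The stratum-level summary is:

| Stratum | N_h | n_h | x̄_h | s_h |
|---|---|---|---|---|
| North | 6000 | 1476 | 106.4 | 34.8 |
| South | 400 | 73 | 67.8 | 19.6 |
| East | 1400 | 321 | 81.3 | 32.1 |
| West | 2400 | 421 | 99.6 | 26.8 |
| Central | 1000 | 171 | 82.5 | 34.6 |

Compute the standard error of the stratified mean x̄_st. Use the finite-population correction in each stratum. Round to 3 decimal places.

SE(x̄_st) ≈ 0.577

V̂(x̄_st) = Σ W_h² (1 − n_h/N_h) s_h²/n_h, with W_h = N_h/N and N = 11200:
  stratum North: (6000/11200)²·(1 − 1476/6000)·34.8²/1476 = 0.177546
  stratum South: (400/11200)²·(1 − 73/400)·19.6²/73 = 0.00548733
  stratum East: (1400/11200)²·(1 − 321/1400)·32.1²/321 = 0.0386561
  stratum West: (2400/11200)²·(1 − 421/2400)·26.8²/421 = 0.0645964
  stratum Central: (1000/11200)²·(1 − 171/1000)·34.6²/171 = 0.0462673
V̂(x̄_st) = 0.332553
SE(x̄_st) = √0.332553 = 0.576674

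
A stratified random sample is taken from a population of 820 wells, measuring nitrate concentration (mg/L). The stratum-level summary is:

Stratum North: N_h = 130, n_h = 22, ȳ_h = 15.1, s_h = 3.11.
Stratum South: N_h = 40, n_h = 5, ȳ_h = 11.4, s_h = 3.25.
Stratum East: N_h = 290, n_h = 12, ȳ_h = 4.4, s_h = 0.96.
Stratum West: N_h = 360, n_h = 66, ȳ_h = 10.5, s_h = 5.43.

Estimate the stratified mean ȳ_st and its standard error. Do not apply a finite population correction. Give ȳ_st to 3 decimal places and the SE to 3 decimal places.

ȳ_st = Σ W_h ȳ_h = (130·15.1 + 40·11.4 + 290·4.4 + 360·10.5)/820 = 9.11585
V̂(ȳ_st) = Σ W_h² s_h²/n_h, with W_h = N_h/N and N = 820:
  stratum North: (130/820)²·3.11²/22 = 0.0110499
  stratum South: (40/820)²·3.25²/5 = 0.00502677
  stratum East: (290/820)²·0.96²/12 = 0.00960571
  stratum West: (360/820)²·5.43²/66 = 0.0861059
V̂(ȳ_st) = 0.111788
SE(ȳ_st) = √0.111788 = 0.334348

ȳ_st ≈ 9.116, SE ≈ 0.334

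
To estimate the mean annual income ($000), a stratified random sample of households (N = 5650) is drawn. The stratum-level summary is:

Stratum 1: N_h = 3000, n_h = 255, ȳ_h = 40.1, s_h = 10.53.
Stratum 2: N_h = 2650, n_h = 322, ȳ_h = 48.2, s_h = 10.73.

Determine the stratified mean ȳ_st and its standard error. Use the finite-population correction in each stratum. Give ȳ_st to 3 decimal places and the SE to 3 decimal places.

ȳ_st ≈ 43.899, SE ≈ 0.426

ȳ_st = Σ W_h ȳ_h = (3000·40.1 + 2650·48.2)/5650 = 43.89912
V̂(ȳ_st) = Σ W_h² (1 − n_h/N_h) s_h²/n_h, with W_h = N_h/N and N = 5650:
  stratum 1: (3000/5650)²·(1 − 255/3000)·10.53²/255 = 0.112172
  stratum 2: (2650/5650)²·(1 − 322/2650)·10.73²/322 = 0.0690996
V̂(ȳ_st) = 0.181271
SE(ȳ_st) = √0.181271 = 0.42576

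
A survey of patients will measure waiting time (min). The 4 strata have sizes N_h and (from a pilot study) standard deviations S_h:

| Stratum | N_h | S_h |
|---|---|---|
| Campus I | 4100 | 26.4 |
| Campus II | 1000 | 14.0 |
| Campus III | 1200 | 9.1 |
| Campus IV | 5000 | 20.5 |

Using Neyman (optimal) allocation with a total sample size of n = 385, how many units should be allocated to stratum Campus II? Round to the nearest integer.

Neyman allocation: n_h = n · N_h S_h / Σ N_i S_i, with n = 385.
  stratum Campus I: N_h·S_h = 4100·26.4 = 108240.00
  stratum Campus II: N_h·S_h = 1000·14.0 = 14000.00
  stratum Campus III: N_h·S_h = 1200·9.1 = 10920.00
  stratum Campus IV: N_h·S_h = 5000·20.5 = 102500.00
Σ N_h S_h = 235660.00
n for stratum Campus II = 385·14000.00/235660.00 = 22.872 → 23

23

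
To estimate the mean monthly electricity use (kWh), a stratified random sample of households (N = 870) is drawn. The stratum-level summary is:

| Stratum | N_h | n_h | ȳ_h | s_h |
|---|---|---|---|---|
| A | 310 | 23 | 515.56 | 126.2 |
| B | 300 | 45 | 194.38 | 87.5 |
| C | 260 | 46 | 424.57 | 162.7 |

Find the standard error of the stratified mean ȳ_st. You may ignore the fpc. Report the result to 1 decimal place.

V̂(ȳ_st) = Σ W_h² s_h²/n_h, with W_h = N_h/N and N = 870:
  stratum A: (310/870)²·126.2²/23 = 87.9176
  stratum B: (300/870)²·87.5²/45 = 20.2305
  stratum C: (260/870)²·162.7²/46 = 51.3955
V̂(ȳ_st) = 159.544
SE(ȳ_st) = √159.544 = 12.6311

SE(ȳ_st) ≈ 12.6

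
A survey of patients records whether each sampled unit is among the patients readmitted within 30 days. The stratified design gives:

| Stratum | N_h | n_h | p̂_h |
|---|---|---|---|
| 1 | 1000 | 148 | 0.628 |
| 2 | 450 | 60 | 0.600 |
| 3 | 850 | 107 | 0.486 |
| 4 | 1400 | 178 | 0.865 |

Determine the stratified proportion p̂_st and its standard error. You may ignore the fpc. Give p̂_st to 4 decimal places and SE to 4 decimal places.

p̂_st ≈ 0.6816, SE ≈ 0.0199

N = 3700; stratum weights W_h = N_h/N.
p̂_st = Σ W_h p̂_h = (1000·0.628 + 450·0.600 + 850·0.486 + 1400·0.865)/3700 = 0.68165
V̂(p̂_st) = Σ W_h² p̂_h(1−p̂_h)/(n_h−1):
  stratum 1: (1000/3700)²·0.628·0.372/147 = 0.000116087
  stratum 2: (450/3700)²·0.600·0.400/59 = 6.01701e-05
  stratum 3: (850/3700)²·0.486·0.514/106 = 0.000124374
  stratum 4: (1400/3700)²·0.865·0.135/177 = 9.44559e-05
V̂(p̂_st) = 0.000395086; SE = √V̂ = 0.0198768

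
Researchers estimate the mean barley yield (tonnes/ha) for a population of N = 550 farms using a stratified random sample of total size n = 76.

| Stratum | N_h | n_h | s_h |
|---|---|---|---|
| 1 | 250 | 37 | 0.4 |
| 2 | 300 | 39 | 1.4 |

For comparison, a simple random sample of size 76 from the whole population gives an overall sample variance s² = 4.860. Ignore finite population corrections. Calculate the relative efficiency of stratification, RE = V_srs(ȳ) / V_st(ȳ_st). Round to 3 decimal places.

RE ≈ 4.036

V̂(ȳ_st) = Σ W_h² s_h²/n_h, with W_h = N_h/N and N = 550:
  stratum 1: (250/550)²·0.4²/37 = 0.000893455
  stratum 2: (300/550)²·1.4²/39 = 0.0149523
V_st = 0.0158458
V_srs = s²/n = 4.860/76 = 0.0639474
Relative efficiency = V_srs / V_st = 0.0639474/0.0158458 = 4.0356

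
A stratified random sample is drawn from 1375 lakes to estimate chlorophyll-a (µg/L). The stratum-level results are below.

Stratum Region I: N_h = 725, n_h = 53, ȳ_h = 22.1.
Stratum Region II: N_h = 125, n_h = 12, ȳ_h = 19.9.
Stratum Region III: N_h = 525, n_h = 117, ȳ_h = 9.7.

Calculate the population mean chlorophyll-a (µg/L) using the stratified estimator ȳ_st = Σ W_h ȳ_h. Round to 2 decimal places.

N = Σ N_h = 1375. Stratum weights W_h = N_h/N.
ȳ_st = (725·22.1 + 125·19.9 + 525·9.7) / 1375 = 17.1655

ȳ_st ≈ 17.17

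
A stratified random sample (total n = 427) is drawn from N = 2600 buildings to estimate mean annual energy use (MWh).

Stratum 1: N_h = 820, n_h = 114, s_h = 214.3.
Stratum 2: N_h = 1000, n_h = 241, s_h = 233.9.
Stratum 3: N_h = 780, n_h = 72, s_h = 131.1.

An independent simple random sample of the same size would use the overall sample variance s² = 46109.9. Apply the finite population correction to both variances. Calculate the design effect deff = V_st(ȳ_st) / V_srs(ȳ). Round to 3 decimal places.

deff ≈ 0.881

V̂(ȳ_st) = Σ W_h² (1 − n_h/N_h) s_h²/n_h, with W_h = N_h/N and N = 2600:
  stratum 1: (820/2600)²·(1 − 114/820)·214.3²/114 = 34.4994
  stratum 2: (1000/2600)²·(1 − 241/1000)·233.9²/241 = 25.4882
  stratum 3: (780/2600)²·(1 − 72/780)·131.1²/72 = 19.5009
V_st = 79.4884
V_srs = (1 − 427/2600)·46109.9/427 = 90.2511
deff = V_st / V_srs = 79.4884/90.2511 = 0.8807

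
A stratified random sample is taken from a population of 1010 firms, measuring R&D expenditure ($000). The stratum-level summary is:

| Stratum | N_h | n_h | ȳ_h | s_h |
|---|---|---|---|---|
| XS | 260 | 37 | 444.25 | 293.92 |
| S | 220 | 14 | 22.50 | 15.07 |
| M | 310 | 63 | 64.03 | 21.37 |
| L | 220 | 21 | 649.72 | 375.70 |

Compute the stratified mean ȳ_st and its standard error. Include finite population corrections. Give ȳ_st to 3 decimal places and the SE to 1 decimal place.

ȳ_st = Σ W_h ȳ_h = (260·444.25 + 220·22.50 + 310·64.03 + 220·649.72)/1010 = 280.43832
V̂(ȳ_st) = Σ W_h² (1 − n_h/N_h) s_h²/n_h, with W_h = N_h/N and N = 1010:
  stratum XS: (260/1010)²·(1 − 37/260)·293.92²/37 = 132.706
  stratum S: (220/1010)²·(1 − 14/220)·15.07²/14 = 0.720685
  stratum M: (310/1010)²·(1 − 63/310)·21.37²/63 = 0.544107
  stratum L: (220/1010)²·(1 − 21/220)·375.70²/21 = 288.467
V̂(ȳ_st) = 422.438
SE(ȳ_st) = √422.438 = 20.5533

ȳ_st ≈ 280.438, SE ≈ 20.6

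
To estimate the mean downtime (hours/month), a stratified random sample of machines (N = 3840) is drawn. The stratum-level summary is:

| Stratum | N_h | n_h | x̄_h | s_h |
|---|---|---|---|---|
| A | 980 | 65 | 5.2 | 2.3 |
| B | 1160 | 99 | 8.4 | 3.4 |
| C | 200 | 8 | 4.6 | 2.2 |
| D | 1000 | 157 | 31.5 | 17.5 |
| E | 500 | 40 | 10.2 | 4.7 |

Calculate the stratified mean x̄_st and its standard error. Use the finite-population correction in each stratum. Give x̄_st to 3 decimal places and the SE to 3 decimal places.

x̄_st = Σ W_h x̄_h = (980·5.2 + 1160·8.4 + 200·4.6 + 1000·31.5 + 500·10.2)/3840 = 13.63542
V̂(x̄_st) = Σ W_h² (1 − n_h/N_h) s_h²/n_h, with W_h = N_h/N and N = 3840:
  stratum A: (980/3840)²·(1 − 65/980)·2.3²/65 = 0.00494911
  stratum B: (1160/3840)²·(1 − 99/1160)·3.4²/99 = 0.00974616
  stratum C: (200/3840)²·(1 − 8/200)·2.2²/8 = 0.00157552
  stratum D: (1000/3840)²·(1 − 157/1000)·17.5²/157 = 0.111517
  stratum E: (500/3840)²·(1 − 40/500)·4.7²/40 = 0.00861393
V̂(x̄_st) = 0.136402
SE(x̄_st) = √0.136402 = 0.369326

x̄_st ≈ 13.635, SE ≈ 0.369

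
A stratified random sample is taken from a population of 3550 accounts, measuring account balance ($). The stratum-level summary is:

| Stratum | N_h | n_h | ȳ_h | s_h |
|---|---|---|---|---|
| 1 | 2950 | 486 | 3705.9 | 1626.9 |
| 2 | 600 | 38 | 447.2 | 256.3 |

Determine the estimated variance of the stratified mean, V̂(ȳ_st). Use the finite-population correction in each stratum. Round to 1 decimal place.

V̂(ȳ_st) = Σ W_h² (1 − n_h/N_h) s_h²/n_h, with W_h = N_h/N and N = 3550:
  stratum 1: (2950/3550)²·(1 − 486/2950)·1626.9²/486 = 3141.17
  stratum 2: (600/3550)²·(1 − 38/600)·256.3²/38 = 46.2535
V̂(ȳ_st) = 3187.42

V̂(ȳ_st) ≈ 3187.4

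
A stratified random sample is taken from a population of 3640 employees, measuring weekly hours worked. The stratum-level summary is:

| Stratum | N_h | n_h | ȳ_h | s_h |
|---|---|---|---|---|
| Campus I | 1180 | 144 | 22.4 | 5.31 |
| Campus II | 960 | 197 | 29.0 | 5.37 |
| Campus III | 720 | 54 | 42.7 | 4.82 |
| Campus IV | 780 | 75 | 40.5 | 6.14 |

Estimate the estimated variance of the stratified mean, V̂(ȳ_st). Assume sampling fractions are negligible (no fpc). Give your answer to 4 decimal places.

V̂(ȳ_st) = Σ W_h² s_h²/n_h, with W_h = N_h/N and N = 3640:
  stratum Campus I: (1180/3640)²·5.31²/144 = 0.0205773
  stratum Campus II: (960/3640)²·5.37²/197 = 0.0101817
  stratum Campus III: (720/3640)²·4.82²/54 = 0.016833
  stratum Campus IV: (780/3640)²·6.14²/75 = 0.0230814
V̂(ȳ_st) = 0.0706734

V̂(ȳ_st) ≈ 0.0707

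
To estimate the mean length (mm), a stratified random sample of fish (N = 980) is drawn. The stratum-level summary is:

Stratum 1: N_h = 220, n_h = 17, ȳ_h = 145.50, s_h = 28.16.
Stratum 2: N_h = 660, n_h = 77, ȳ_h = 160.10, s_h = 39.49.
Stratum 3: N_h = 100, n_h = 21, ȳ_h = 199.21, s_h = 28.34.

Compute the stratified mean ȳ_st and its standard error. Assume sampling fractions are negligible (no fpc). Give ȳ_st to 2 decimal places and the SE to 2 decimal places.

ȳ_st ≈ 160.81, SE ≈ 3.45

ȳ_st = Σ W_h ȳ_h = (220·145.50 + 660·160.10 + 100·199.21)/980 = 160.81327
V̂(ȳ_st) = Σ W_h² s_h²/n_h, with W_h = N_h/N and N = 980:
  stratum 1: (220/980)²·28.16²/17 = 2.35077
  stratum 2: (660/980)²·39.49²/77 = 9.18585
  stratum 3: (100/980)²·28.34²/21 = 0.398225
V̂(ȳ_st) = 11.9348
SE(ȳ_st) = √11.9348 = 3.45468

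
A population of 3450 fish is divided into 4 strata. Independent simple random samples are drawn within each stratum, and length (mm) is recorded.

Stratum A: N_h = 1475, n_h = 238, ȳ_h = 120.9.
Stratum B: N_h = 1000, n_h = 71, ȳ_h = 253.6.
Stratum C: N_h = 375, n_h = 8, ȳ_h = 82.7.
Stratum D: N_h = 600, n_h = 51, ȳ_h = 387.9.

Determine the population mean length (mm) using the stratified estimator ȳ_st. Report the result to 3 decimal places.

ȳ_st ≈ 201.646

N = Σ N_h = 3450. Stratum weights W_h = N_h/N.
ȳ_st = (1475·120.9 + 1000·253.6 + 375·82.7 + 600·387.9) / 3450 = 201.64638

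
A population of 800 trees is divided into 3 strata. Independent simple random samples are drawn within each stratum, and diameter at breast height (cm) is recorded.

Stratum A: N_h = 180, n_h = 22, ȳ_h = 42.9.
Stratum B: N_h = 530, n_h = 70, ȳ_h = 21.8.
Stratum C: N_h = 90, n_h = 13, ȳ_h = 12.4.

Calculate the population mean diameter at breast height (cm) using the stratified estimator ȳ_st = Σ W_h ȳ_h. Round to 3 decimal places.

N = Σ N_h = 800. Stratum weights W_h = N_h/N.
ȳ_st = (180·42.9 + 530·21.8 + 90·12.4) / 800 = 25.49000

ȳ_st ≈ 25.490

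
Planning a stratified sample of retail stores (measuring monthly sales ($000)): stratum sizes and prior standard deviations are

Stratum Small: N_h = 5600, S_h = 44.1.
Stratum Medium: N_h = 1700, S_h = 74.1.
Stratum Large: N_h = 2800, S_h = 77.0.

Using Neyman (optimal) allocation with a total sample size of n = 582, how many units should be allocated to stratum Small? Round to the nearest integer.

244

Neyman allocation: n_h = n · N_h S_h / Σ N_i S_i, with n = 582.
  stratum Small: N_h·S_h = 5600·44.1 = 246960.00
  stratum Medium: N_h·S_h = 1700·74.1 = 125970.00
  stratum Large: N_h·S_h = 2800·77.0 = 215600.00
Σ N_h S_h = 588530.00
n for stratum Small = 582·246960.00/588530.00 = 244.220 → 244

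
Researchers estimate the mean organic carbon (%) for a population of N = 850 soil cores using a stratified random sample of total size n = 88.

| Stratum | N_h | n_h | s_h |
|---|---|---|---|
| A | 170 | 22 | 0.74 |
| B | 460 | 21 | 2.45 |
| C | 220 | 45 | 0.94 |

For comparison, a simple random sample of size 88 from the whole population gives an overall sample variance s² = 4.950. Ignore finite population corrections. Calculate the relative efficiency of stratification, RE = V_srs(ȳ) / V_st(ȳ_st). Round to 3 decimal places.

RE ≈ 0.654

V̂(ȳ_st) = Σ W_h² s_h²/n_h, with W_h = N_h/N and N = 850:
  stratum A: (170/850)²·0.74²/22 = 0.000995636
  stratum B: (460/850)²·2.45²/21 = 0.0837126
  stratum C: (220/850)²·0.94²/45 = 0.00131538
V_st = 0.0860236
V_srs = s²/n = 4.950/88 = 0.05625
Relative efficiency = V_srs / V_st = 0.05625/0.0860236 = 0.6539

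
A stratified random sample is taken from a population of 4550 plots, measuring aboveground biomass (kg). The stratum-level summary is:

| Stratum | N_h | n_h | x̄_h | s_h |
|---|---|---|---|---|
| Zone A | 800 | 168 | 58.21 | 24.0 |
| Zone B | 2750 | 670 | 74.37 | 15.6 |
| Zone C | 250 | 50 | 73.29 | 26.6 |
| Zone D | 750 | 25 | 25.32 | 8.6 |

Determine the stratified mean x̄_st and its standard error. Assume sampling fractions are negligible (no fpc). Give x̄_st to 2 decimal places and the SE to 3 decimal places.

x̄_st ≈ 63.38, SE ≈ 0.601

x̄_st = Σ W_h x̄_h = (800·58.21 + 2750·74.37 + 250·73.29 + 750·25.32)/4550 = 63.38418
V̂(x̄_st) = Σ W_h² s_h²/n_h, with W_h = N_h/N and N = 4550:
  stratum Zone A: (800/4550)²·24.0²/168 = 0.105991
  stratum Zone B: (2750/4550)²·15.6²/670 = 0.132684
  stratum Zone C: (250/4550)²·26.6²/50 = 0.0427219
  stratum Zone D: (750/4550)²·8.6²/25 = 0.0803816
V̂(x̄_st) = 0.361778
SE(x̄_st) = √0.361778 = 0.60148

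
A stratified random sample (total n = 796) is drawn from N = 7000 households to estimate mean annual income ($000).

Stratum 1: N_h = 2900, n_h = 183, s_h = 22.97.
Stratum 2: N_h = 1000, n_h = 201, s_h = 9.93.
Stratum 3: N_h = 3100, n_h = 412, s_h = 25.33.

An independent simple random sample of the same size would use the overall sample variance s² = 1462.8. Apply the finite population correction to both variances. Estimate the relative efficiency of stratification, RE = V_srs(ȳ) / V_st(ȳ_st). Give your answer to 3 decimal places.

V̂(ȳ_st) = Σ W_h² (1 − n_h/N_h) s_h²/n_h, with W_h = N_h/N and N = 7000:
  stratum 1: (2900/7000)²·(1 − 183/2900)·22.97²/183 = 0.46362
  stratum 2: (1000/7000)²·(1 − 201/1000)·9.93²/201 = 0.00799932
  stratum 3: (3100/7000)²·(1 − 412/3100)·25.33²/412 = 0.264831
V_st = 0.73645
V_srs = (1 − 796/7000)·1462.8/796 = 1.62872
Relative efficiency = V_srs / V_st = 1.62872/0.73645 = 2.2116

RE ≈ 2.212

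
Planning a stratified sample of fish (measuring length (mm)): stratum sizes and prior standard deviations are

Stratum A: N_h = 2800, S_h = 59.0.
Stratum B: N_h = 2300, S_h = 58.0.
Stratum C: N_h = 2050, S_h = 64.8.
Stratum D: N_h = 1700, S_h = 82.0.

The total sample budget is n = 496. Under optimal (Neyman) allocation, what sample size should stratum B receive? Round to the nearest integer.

116

Neyman allocation: n_h = n · N_h S_h / Σ N_i S_i, with n = 496.
  stratum A: N_h·S_h = 2800·59.0 = 165200.00
  stratum B: N_h·S_h = 2300·58.0 = 133400.00
  stratum C: N_h·S_h = 2050·64.8 = 132840.00
  stratum D: N_h·S_h = 1700·82.0 = 139400.00
Σ N_h S_h = 570840.00
n for stratum B = 496·133400.00/570840.00 = 115.911 → 116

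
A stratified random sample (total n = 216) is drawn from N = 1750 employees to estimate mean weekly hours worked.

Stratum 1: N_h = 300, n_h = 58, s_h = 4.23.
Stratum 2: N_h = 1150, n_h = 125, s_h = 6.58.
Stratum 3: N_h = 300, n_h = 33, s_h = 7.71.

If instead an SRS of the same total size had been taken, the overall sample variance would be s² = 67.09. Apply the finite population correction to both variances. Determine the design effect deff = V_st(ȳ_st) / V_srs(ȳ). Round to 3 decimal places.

V̂(ȳ_st) = Σ W_h² (1 − n_h/N_h) s_h²/n_h, with W_h = N_h/N and N = 1750:
  stratum 1: (300/1750)²·(1 − 58/300)·4.23²/58 = 0.0073133
  stratum 2: (1150/1750)²·(1 − 125/1150)·6.58²/125 = 0.133318
  stratum 3: (300/1750)²·(1 − 33/300)·7.71²/33 = 0.0471141
V_st = 0.187745
V_srs = (1 − 216/1750)·67.09/216 = 0.272265
deff = V_st / V_srs = 0.187745/0.272265 = 0.6896

deff ≈ 0.690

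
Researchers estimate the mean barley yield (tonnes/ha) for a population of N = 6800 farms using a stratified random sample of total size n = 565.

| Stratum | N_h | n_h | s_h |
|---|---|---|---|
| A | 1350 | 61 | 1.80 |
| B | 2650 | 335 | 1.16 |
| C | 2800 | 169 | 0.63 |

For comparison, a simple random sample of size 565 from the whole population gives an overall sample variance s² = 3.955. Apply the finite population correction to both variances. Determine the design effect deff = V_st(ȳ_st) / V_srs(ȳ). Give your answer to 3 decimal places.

V̂(ȳ_st) = Σ W_h² (1 − n_h/N_h) s_h²/n_h, with W_h = N_h/N and N = 6800:
  stratum A: (1350/6800)²·(1 − 61/1350)·1.80²/61 = 0.00199887
  stratum B: (2650/6800)²·(1 − 335/2650)·1.16²/335 = 0.000532906
  stratum C: (2800/6800)²·(1 − 169/2800)·0.63²/169 = 0.000374158
V_st = 0.00290593
V_srs = (1 − 565/6800)·3.955/565 = 0.00641838
deff = V_st / V_srs = 0.00290593/0.00641838 = 0.4528

deff ≈ 0.453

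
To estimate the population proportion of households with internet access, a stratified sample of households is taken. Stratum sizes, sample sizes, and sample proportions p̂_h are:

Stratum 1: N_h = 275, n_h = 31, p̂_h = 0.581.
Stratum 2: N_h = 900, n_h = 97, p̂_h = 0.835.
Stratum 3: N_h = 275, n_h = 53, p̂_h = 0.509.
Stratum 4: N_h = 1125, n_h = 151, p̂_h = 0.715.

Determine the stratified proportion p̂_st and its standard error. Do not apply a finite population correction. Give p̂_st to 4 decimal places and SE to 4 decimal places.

N = 2575; stratum weights W_h = N_h/N.
p̂_st = Σ W_h p̂_h = (275·0.581 + 900·0.835 + 275·0.509 + 1125·0.715)/2575 = 0.72063
V̂(p̂_st) = Σ W_h² p̂_h(1−p̂_h)/(n_h−1):
  stratum 1: (275/2575)²·0.581·0.419/30 = 9.25507e-05
  stratum 2: (900/2575)²·0.835·0.165/96 = 0.000175319
  stratum 3: (275/2575)²·0.509·0.491/52 = 5.48159e-05
  stratum 4: (1125/2575)²·0.715·0.285/150 = 0.000259305
V̂(p̂_st) = 0.000581991; SE = √V̂ = 0.0241245

p̂_st ≈ 0.7206, SE ≈ 0.0241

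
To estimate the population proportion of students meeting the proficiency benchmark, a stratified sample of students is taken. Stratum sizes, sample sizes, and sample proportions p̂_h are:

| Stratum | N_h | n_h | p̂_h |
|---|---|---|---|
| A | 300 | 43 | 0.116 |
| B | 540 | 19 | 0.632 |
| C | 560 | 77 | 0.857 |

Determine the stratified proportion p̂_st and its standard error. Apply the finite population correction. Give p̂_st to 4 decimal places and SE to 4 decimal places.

p̂_st ≈ 0.6114, SE ≈ 0.0466

N = 1400; stratum weights W_h = N_h/N.
p̂_st = Σ W_h p̂_h = (300·0.116 + 540·0.632 + 560·0.857)/1400 = 0.61143
V̂(p̂_st) = Σ W_h² (1 − n_h/N_h) p̂_h(1−p̂_h)/(n_h−1):
  stratum A: (300/1400)²·(1 − 43/300)·0.116·0.884/42 = 9.60416e-05
  stratum B: (540/1400)²·(1 − 19/540)·0.632·0.368/18 = 0.00185467
  stratum C: (560/1400)²·(1 − 77/560)·0.857·0.143/76 = 0.000222527
V̂(p̂_st) = 0.00217324; SE = √V̂ = 0.0466181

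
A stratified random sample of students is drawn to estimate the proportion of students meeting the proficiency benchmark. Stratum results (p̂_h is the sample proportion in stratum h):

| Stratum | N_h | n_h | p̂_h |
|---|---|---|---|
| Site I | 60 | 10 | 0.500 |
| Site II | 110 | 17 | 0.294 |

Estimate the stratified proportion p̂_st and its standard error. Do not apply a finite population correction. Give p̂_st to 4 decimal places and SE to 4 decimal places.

p̂_st ≈ 0.3667, SE ≈ 0.0943

N = 170; stratum weights W_h = N_h/N.
p̂_st = Σ W_h p̂_h = (60·0.500 + 110·0.294)/170 = 0.36671
V̂(p̂_st) = Σ W_h² p̂_h(1−p̂_h)/(n_h−1):
  stratum Site I: (60/170)²·0.500·0.500/9 = 0.00346021
  stratum Site II: (110/170)²·0.294·0.706/16 = 0.0054315
V̂(p̂_st) = 0.00889171; SE = √V̂ = 0.0942958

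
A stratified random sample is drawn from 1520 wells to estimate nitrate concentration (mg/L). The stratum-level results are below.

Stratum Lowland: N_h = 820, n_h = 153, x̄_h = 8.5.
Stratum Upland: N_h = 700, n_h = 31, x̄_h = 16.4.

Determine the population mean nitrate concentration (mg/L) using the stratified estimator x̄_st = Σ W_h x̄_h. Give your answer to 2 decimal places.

N = Σ N_h = 1520. Stratum weights W_h = N_h/N.
x̄_st = (820·8.5 + 700·16.4) / 1520 = 12.1382

x̄_st ≈ 12.14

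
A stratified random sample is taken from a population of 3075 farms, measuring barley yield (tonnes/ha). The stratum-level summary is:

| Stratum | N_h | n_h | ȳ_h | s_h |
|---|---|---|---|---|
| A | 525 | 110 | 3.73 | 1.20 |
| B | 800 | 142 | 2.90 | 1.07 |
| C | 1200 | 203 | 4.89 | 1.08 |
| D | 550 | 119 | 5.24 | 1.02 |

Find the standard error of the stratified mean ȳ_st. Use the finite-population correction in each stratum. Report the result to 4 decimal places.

V̂(ȳ_st) = Σ W_h² (1 − n_h/N_h) s_h²/n_h, with W_h = N_h/N and N = 3075:
  stratum A: (525/3075)²·(1 − 110/525)·1.20²/110 = 0.000301639
  stratum B: (800/3075)²·(1 − 142/800)·1.07²/142 = 0.000448854
  stratum C: (1200/3075)²·(1 − 203/1200)·1.08²/203 = 0.000727005
  stratum D: (550/3075)²·(1 − 119/550)·1.02²/119 = 0.000219181
V̂(ȳ_st) = 0.00169668
SE(ȳ_st) = √0.00169668 = 0.0411908

SE(ȳ_st) ≈ 0.0412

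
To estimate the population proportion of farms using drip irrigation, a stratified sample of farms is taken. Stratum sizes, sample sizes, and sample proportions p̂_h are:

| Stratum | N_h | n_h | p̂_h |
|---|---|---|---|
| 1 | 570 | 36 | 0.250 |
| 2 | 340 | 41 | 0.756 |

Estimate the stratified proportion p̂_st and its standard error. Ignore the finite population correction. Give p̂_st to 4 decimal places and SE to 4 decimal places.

N = 910; stratum weights W_h = N_h/N.
p̂_st = Σ W_h p̂_h = (570·0.250 + 340·0.756)/910 = 0.43905
V̂(p̂_st) = Σ W_h² p̂_h(1−p̂_h)/(n_h−1):
  stratum 1: (570/910)²·0.250·0.750/35 = 0.00210184
  stratum 2: (340/910)²·0.756·0.244/40 = 0.000643764
V̂(p̂_st) = 0.00274561; SE = √V̂ = 0.0523985

p̂_st ≈ 0.4391, SE ≈ 0.0524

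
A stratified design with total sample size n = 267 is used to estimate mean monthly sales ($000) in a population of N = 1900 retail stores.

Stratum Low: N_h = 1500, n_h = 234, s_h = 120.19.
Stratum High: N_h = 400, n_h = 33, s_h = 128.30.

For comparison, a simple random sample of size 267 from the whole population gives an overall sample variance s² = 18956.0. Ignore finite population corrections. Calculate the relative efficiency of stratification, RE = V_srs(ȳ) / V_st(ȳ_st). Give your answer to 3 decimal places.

V̂(ȳ_st) = Σ W_h² s_h²/n_h, with W_h = N_h/N and N = 1900:
  stratum Low: (1500/1900)²·120.19²/234 = 38.4766
  stratum High: (400/1900)²·128.30²/33 = 22.1081
V_st = 60.5847
V_srs = s²/n = 18956.0/267 = 70.9963
Relative efficiency = V_srs / V_st = 70.9963/60.5847 = 1.1719

RE ≈ 1.172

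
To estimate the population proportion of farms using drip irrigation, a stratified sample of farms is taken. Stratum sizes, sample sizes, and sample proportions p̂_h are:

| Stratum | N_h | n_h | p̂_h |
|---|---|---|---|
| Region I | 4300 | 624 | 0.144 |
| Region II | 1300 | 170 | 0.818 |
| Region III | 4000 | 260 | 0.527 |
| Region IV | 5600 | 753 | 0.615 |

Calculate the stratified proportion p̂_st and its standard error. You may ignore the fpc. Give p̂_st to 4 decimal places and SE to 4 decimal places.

N = 15200; stratum weights W_h = N_h/N.
p̂_st = Σ W_h p̂_h = (4300·0.144 + 1300·0.818 + 4000·0.527 + 5600·0.615)/15200 = 0.47596
V̂(p̂_st) = Σ W_h² p̂_h(1−p̂_h)/(n_h−1):
  stratum Region I: (4300/15200)²·0.144·0.856/623 = 1.58343e-05
  stratum Region II: (1300/15200)²·0.818·0.182/169 = 6.44373e-06
  stratum Region III: (4000/15200)²·0.527·0.473/259 = 6.66507e-05
  stratum Region IV: (5600/15200)²·0.615·0.385/752 = 4.27373e-05
V̂(p̂_st) = 0.000131666; SE = √V̂ = 0.0114746

p̂_st ≈ 0.4760, SE ≈ 0.0115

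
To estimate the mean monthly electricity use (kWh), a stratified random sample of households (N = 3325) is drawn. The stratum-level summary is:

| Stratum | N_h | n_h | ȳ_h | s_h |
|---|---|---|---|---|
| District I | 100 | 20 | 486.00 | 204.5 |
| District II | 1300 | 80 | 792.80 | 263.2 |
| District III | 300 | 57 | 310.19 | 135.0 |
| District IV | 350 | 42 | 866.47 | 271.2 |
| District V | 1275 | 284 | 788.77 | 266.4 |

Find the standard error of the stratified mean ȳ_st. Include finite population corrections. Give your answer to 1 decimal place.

SE(ȳ_st) ≈ 13.2

V̂(ȳ_st) = Σ W_h² (1 − n_h/N_h) s_h²/n_h, with W_h = N_h/N and N = 3325:
  stratum District I: (100/3325)²·(1 − 20/100)·204.5²/20 = 1.51308
  stratum District II: (1300/3325)²·(1 − 80/1300)·263.2²/80 = 124.223
  stratum District III: (300/3325)²·(1 − 57/300)·135.0²/57 = 2.10832
  stratum District IV: (350/3325)²·(1 − 42/350)·271.2²/42 = 17.0752
  stratum District V: (1275/3325)²·(1 − 284/1275)·266.4²/284 = 28.5595
V̂(ȳ_st) = 173.479
SE(ȳ_st) = √173.479 = 13.1711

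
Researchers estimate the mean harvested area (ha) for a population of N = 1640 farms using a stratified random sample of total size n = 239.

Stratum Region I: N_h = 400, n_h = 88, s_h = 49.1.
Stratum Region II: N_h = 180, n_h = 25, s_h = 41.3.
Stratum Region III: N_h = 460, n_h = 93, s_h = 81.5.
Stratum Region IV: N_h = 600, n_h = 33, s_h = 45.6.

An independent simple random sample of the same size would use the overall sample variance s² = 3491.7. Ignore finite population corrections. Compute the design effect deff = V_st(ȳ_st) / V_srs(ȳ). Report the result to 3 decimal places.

V̂(ȳ_st) = Σ W_h² s_h²/n_h, with W_h = N_h/N and N = 1640:
  stratum Region I: (400/1640)²·49.1²/88 = 1.62972
  stratum Region II: (180/1640)²·41.3²/25 = 0.821897
  stratum Region III: (460/1640)²·81.5²/93 = 5.61902
  stratum Region IV: (600/1640)²·45.6²/33 = 8.43394
V_st = 16.5046
V_srs = s²/n = 3491.7/239 = 14.6096
deff = V_st / V_srs = 16.5046/14.6096 = 1.1297

deff ≈ 1.130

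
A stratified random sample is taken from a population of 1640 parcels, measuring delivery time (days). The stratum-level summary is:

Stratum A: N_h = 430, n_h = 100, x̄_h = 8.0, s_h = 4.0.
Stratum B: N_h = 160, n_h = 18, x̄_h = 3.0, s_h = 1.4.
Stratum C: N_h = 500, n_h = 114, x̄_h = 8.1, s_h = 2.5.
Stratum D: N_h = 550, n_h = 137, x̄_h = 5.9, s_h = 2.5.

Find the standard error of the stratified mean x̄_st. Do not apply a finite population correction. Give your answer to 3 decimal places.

SE(x̄_st) ≈ 0.149

V̂(x̄_st) = Σ W_h² s_h²/n_h, with W_h = N_h/N and N = 1640:
  stratum A: (430/1640)²·4.0²/100 = 0.0109994
  stratum B: (160/1640)²·1.4²/18 = 0.00103642
  stratum C: (500/1640)²·2.5²/114 = 0.00509598
  stratum D: (550/1640)²·2.5²/137 = 0.00513094
V̂(x̄_st) = 0.0222627
SE(x̄_st) = √0.0222627 = 0.149207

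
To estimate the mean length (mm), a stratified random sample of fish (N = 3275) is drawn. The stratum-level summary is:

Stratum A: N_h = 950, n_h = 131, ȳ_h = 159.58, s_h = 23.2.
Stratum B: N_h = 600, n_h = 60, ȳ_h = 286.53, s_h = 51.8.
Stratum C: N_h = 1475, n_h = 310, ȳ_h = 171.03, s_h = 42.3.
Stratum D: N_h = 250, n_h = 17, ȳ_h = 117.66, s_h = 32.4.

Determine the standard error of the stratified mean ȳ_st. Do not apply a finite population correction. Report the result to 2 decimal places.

SE(ȳ_st) ≈ 1.84

V̂(ȳ_st) = Σ W_h² s_h²/n_h, with W_h = N_h/N and N = 3275:
  stratum A: (950/3275)²·23.2²/131 = 0.345724
  stratum B: (600/3275)²·51.8²/60 = 1.50103
  stratum C: (1475/3275)²·42.3²/310 = 1.17079
  stratum D: (250/3275)²·32.4²/17 = 0.359831
V̂(ȳ_st) = 3.37737
SE(ȳ_st) = √3.37737 = 1.83776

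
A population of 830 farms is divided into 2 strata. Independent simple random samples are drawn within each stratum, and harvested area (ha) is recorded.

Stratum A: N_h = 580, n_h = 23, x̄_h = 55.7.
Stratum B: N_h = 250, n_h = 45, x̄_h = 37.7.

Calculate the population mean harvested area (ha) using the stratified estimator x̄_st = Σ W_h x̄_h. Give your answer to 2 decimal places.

N = Σ N_h = 830. Stratum weights W_h = N_h/N.
x̄_st = (580·55.7 + 250·37.7) / 830 = 50.2783

x̄_st ≈ 50.28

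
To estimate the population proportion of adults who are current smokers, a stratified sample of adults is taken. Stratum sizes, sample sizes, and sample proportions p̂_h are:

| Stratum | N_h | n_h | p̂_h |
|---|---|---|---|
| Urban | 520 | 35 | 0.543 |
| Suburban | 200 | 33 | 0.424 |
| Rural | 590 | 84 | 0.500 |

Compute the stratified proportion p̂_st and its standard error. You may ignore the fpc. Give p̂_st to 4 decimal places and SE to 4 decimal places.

N = 1310; stratum weights W_h = N_h/N.
p̂_st = Σ W_h p̂_h = (520·0.543 + 200·0.424 + 590·0.500)/1310 = 0.50547
V̂(p̂_st) = Σ W_h² p̂_h(1−p̂_h)/(n_h−1):
  stratum Urban: (520/1310)²·0.543·0.457/34 = 0.00115001
  stratum Suburban: (200/1310)²·0.424·0.576/32 = 0.000177892
  stratum Rural: (590/1310)²·0.500·0.500/83 = 0.000610975
V̂(p̂_st) = 0.00193888; SE = √V̂ = 0.0440327

p̂_st ≈ 0.5055, SE ≈ 0.0440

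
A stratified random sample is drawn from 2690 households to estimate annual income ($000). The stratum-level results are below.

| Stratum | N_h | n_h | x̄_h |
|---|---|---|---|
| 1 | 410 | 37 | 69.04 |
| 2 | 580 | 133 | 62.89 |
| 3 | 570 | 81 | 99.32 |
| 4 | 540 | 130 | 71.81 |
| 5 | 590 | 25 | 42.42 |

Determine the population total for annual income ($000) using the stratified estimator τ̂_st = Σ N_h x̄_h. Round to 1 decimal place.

τ̂_st = Σ N_h x̄_h = 410·69.04 + 580·62.89 + 570·99.32 + 540·71.81 + 590·42.42 = 185200.2

τ̂_st ≈ 185200.2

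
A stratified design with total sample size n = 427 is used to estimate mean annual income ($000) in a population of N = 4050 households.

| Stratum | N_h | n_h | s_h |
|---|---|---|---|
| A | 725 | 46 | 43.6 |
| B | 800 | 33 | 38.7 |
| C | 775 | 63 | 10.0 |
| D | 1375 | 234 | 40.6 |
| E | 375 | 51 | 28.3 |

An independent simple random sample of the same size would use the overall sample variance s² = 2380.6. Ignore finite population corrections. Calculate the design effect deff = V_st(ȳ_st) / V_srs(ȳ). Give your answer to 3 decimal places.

deff ≈ 0.735

V̂(ȳ_st) = Σ W_h² s_h²/n_h, with W_h = N_h/N and N = 4050:
  stratum A: (725/4050)²·43.6²/46 = 1.32428
  stratum B: (800/4050)²·38.7²/33 = 1.77083
  stratum C: (775/4050)²·10.0²/63 = 0.0581236
  stratum D: (1375/4050)²·40.6²/234 = 0.811954
  stratum E: (375/4050)²·28.3²/51 = 0.134634
V_st = 4.09983
V_srs = s²/n = 2380.6/427 = 5.57518
deff = V_st / V_srs = 4.09983/5.57518 = 0.7354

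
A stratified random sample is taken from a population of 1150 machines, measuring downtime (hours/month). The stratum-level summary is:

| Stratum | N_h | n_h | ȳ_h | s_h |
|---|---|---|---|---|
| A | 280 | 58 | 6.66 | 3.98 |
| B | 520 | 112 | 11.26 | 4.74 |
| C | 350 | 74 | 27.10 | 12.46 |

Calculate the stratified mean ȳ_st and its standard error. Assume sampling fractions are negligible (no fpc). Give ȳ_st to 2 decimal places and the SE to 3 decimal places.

ȳ_st ≈ 14.96, SE ≈ 0.502

ȳ_st = Σ W_h ȳ_h = (280·6.66 + 520·11.26 + 350·27.10)/1150 = 14.96087
V̂(ȳ_st) = Σ W_h² s_h²/n_h, with W_h = N_h/N and N = 1150:
  stratum A: (280/1150)²·3.98²/58 = 0.0161904
  stratum B: (520/1150)²·4.74²/112 = 0.0410157
  stratum C: (350/1150)²·12.46²/74 = 0.194332
V̂(ȳ_st) = 0.251538
SE(ȳ_st) = √0.251538 = 0.501536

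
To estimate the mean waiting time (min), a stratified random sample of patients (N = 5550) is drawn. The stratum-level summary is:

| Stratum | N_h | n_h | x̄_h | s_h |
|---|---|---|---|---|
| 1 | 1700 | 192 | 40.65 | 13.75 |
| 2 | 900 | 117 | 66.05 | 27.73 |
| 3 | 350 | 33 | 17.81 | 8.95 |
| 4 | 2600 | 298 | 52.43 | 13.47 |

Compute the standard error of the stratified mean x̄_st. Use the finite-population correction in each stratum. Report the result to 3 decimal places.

SE(x̄_st) ≈ 0.599

V̂(x̄_st) = Σ W_h² (1 − n_h/N_h) s_h²/n_h, with W_h = N_h/N and N = 5550:
  stratum 1: (1700/5550)²·(1 − 192/1700)·13.75²/192 = 0.0819537
  stratum 2: (900/5550)²·(1 − 117/900)·27.73²/117 = 0.15036
  stratum 3: (350/5550)²·(1 − 33/350)·8.95²/33 = 0.00874326
  stratum 4: (2600/5550)²·(1 − 298/2600)·13.47²/298 = 0.118307
V̂(x̄_st) = 0.359364
SE(x̄_st) = √0.359364 = 0.59947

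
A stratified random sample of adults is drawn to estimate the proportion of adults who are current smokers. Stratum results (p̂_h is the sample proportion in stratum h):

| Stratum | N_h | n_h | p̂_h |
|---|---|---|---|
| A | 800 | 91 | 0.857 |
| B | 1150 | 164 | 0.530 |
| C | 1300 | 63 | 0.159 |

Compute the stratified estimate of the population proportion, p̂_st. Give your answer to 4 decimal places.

N = 3250; stratum weights W_h = N_h/N.
p̂_st = Σ W_h p̂_h = (800·0.857 + 1150·0.530 + 1300·0.159)/3250 = 0.46209

p̂_st ≈ 0.4621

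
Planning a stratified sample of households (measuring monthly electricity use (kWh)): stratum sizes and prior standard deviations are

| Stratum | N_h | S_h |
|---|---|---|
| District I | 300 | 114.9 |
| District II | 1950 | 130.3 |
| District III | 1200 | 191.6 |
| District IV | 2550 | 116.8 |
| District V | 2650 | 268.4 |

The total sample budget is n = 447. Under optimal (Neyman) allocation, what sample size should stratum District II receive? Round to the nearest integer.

Neyman allocation: n_h = n · N_h S_h / Σ N_i S_i, with n = 447.
  stratum District I: N_h·S_h = 300·114.9 = 34470.00
  stratum District II: N_h·S_h = 1950·130.3 = 254085.00
  stratum District III: N_h·S_h = 1200·191.6 = 229920.00
  stratum District IV: N_h·S_h = 2550·116.8 = 297840.00
  stratum District V: N_h·S_h = 2650·268.4 = 711260.00
Σ N_h S_h = 1527575.00
n for stratum District II = 447·254085.00/1527575.00 = 74.351 → 74

74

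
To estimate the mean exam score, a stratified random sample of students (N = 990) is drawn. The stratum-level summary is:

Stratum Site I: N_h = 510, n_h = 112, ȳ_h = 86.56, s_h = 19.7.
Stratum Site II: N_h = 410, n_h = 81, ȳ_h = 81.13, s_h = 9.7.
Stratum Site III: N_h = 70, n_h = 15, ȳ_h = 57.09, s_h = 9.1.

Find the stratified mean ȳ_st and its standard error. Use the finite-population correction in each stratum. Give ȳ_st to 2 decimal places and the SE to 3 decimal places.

ȳ_st ≈ 82.23, SE ≈ 0.948

ȳ_st = Σ W_h ȳ_h = (510·86.56 + 410·81.13 + 70·57.09)/990 = 82.22747
V̂(ȳ_st) = Σ W_h² (1 − n_h/N_h) s_h²/n_h, with W_h = N_h/N and N = 990:
  stratum Site I: (510/990)²·(1 − 112/510)·19.7²/112 = 0.717625
  stratum Site II: (410/990)²·(1 − 81/410)·9.7²/81 = 0.15987
  stratum Site III: (70/990)²·(1 − 15/70)·9.1²/15 = 0.0216861
V̂(ȳ_st) = 0.899181
SE(ȳ_st) = √0.899181 = 0.948252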